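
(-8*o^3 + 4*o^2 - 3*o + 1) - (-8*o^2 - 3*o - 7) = -8*o^3 + 12*o^2 + 8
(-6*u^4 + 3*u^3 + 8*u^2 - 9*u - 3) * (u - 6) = -6*u^5 + 39*u^4 - 10*u^3 - 57*u^2 + 51*u + 18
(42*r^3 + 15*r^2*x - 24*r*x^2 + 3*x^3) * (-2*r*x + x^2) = -84*r^4*x + 12*r^3*x^2 + 63*r^2*x^3 - 30*r*x^4 + 3*x^5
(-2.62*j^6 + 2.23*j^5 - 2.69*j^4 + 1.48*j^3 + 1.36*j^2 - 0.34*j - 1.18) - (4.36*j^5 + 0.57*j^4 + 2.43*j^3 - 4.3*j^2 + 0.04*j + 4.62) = -2.62*j^6 - 2.13*j^5 - 3.26*j^4 - 0.95*j^3 + 5.66*j^2 - 0.38*j - 5.8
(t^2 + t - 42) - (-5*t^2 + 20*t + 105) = 6*t^2 - 19*t - 147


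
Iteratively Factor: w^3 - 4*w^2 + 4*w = (w)*(w^2 - 4*w + 4) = w*(w - 2)*(w - 2)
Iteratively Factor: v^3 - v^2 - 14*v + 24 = (v + 4)*(v^2 - 5*v + 6) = (v - 2)*(v + 4)*(v - 3)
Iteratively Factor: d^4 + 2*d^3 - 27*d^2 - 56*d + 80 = (d - 1)*(d^3 + 3*d^2 - 24*d - 80) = (d - 5)*(d - 1)*(d^2 + 8*d + 16) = (d - 5)*(d - 1)*(d + 4)*(d + 4)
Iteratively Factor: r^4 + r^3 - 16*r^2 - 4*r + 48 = (r - 2)*(r^3 + 3*r^2 - 10*r - 24) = (r - 2)*(r + 4)*(r^2 - r - 6) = (r - 2)*(r + 2)*(r + 4)*(r - 3)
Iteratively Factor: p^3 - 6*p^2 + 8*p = (p - 2)*(p^2 - 4*p) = (p - 4)*(p - 2)*(p)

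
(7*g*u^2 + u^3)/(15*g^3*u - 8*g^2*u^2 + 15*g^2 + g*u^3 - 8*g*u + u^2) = u^2*(7*g + u)/(15*g^3*u - 8*g^2*u^2 + 15*g^2 + g*u^3 - 8*g*u + u^2)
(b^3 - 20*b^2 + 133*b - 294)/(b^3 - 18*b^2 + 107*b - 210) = (b - 7)/(b - 5)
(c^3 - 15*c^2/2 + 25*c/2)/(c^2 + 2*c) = (2*c^2 - 15*c + 25)/(2*(c + 2))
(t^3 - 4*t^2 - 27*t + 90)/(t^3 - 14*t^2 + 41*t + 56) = (t^3 - 4*t^2 - 27*t + 90)/(t^3 - 14*t^2 + 41*t + 56)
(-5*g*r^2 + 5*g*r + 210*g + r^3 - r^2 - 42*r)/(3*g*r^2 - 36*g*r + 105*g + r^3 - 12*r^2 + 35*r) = (-5*g*r - 30*g + r^2 + 6*r)/(3*g*r - 15*g + r^2 - 5*r)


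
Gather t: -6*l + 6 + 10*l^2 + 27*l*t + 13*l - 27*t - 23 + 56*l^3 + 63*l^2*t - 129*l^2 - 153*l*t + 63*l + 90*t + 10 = 56*l^3 - 119*l^2 + 70*l + t*(63*l^2 - 126*l + 63) - 7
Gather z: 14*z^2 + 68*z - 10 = 14*z^2 + 68*z - 10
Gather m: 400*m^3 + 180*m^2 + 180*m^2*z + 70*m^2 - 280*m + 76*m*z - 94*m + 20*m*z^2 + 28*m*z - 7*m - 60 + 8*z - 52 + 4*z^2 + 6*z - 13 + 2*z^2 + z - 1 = 400*m^3 + m^2*(180*z + 250) + m*(20*z^2 + 104*z - 381) + 6*z^2 + 15*z - 126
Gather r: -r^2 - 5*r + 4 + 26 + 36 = -r^2 - 5*r + 66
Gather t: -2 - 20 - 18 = -40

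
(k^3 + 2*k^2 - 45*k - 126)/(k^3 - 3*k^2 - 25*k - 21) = (k + 6)/(k + 1)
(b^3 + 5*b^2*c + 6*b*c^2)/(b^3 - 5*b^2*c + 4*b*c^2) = (b^2 + 5*b*c + 6*c^2)/(b^2 - 5*b*c + 4*c^2)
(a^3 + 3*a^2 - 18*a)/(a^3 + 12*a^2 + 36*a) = (a - 3)/(a + 6)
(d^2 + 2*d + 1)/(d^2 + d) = (d + 1)/d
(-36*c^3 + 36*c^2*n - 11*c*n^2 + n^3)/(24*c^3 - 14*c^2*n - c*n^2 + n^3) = (-6*c + n)/(4*c + n)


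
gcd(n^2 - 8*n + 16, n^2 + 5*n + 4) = 1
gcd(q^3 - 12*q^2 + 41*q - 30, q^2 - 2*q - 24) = q - 6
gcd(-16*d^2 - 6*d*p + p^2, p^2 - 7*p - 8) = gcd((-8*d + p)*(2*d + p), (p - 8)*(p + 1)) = 1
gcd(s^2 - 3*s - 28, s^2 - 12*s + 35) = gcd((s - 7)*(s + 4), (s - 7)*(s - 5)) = s - 7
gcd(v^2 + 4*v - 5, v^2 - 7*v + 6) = v - 1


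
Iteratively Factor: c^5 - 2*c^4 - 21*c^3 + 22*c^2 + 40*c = (c - 5)*(c^4 + 3*c^3 - 6*c^2 - 8*c) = (c - 5)*(c + 1)*(c^3 + 2*c^2 - 8*c) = (c - 5)*(c - 2)*(c + 1)*(c^2 + 4*c) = (c - 5)*(c - 2)*(c + 1)*(c + 4)*(c)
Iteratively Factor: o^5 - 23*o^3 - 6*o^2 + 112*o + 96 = (o + 2)*(o^4 - 2*o^3 - 19*o^2 + 32*o + 48) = (o - 3)*(o + 2)*(o^3 + o^2 - 16*o - 16) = (o - 3)*(o + 1)*(o + 2)*(o^2 - 16) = (o - 4)*(o - 3)*(o + 1)*(o + 2)*(o + 4)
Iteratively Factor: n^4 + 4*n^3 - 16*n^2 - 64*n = (n + 4)*(n^3 - 16*n) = n*(n + 4)*(n^2 - 16) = n*(n - 4)*(n + 4)*(n + 4)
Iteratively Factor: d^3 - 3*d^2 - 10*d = (d + 2)*(d^2 - 5*d) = d*(d + 2)*(d - 5)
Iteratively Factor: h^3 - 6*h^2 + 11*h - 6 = (h - 1)*(h^2 - 5*h + 6) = (h - 2)*(h - 1)*(h - 3)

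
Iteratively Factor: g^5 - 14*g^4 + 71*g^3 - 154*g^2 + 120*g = (g - 2)*(g^4 - 12*g^3 + 47*g^2 - 60*g) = (g - 5)*(g - 2)*(g^3 - 7*g^2 + 12*g) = g*(g - 5)*(g - 2)*(g^2 - 7*g + 12) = g*(g - 5)*(g - 4)*(g - 2)*(g - 3)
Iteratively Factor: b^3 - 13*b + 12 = (b + 4)*(b^2 - 4*b + 3) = (b - 1)*(b + 4)*(b - 3)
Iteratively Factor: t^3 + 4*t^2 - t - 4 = (t + 1)*(t^2 + 3*t - 4) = (t - 1)*(t + 1)*(t + 4)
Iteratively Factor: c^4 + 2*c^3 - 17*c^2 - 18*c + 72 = (c + 4)*(c^3 - 2*c^2 - 9*c + 18) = (c + 3)*(c + 4)*(c^2 - 5*c + 6) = (c - 2)*(c + 3)*(c + 4)*(c - 3)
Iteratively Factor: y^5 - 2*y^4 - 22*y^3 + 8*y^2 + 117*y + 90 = (y - 3)*(y^4 + y^3 - 19*y^2 - 49*y - 30) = (y - 5)*(y - 3)*(y^3 + 6*y^2 + 11*y + 6) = (y - 5)*(y - 3)*(y + 1)*(y^2 + 5*y + 6) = (y - 5)*(y - 3)*(y + 1)*(y + 2)*(y + 3)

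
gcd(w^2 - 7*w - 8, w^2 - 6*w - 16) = w - 8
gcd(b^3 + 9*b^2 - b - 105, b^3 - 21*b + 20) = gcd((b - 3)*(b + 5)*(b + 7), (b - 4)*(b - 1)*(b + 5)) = b + 5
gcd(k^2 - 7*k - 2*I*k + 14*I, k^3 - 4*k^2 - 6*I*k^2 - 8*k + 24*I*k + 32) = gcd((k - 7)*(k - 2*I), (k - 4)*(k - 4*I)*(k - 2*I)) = k - 2*I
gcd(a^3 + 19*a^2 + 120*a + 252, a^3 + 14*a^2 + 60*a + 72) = a^2 + 12*a + 36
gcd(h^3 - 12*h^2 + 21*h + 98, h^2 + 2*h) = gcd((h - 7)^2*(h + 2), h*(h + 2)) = h + 2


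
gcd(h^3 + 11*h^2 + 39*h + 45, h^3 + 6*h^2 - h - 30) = h^2 + 8*h + 15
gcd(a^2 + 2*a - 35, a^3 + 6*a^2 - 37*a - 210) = a + 7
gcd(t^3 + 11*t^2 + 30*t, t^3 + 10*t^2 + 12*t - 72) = t + 6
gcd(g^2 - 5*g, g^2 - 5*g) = g^2 - 5*g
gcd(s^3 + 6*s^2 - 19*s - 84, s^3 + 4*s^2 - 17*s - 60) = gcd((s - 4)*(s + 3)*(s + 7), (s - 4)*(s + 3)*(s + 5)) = s^2 - s - 12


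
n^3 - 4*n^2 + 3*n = n*(n - 3)*(n - 1)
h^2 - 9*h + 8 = (h - 8)*(h - 1)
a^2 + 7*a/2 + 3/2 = (a + 1/2)*(a + 3)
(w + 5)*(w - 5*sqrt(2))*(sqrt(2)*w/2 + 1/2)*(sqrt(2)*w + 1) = w^4 - 4*sqrt(2)*w^3 + 5*w^3 - 20*sqrt(2)*w^2 - 19*w^2/2 - 95*w/2 - 5*sqrt(2)*w/2 - 25*sqrt(2)/2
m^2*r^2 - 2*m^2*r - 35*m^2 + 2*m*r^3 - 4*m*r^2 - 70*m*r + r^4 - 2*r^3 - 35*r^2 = (m + r)^2*(r - 7)*(r + 5)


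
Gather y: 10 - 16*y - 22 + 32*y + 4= 16*y - 8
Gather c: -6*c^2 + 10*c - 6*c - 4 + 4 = -6*c^2 + 4*c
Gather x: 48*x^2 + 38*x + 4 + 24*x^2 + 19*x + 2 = 72*x^2 + 57*x + 6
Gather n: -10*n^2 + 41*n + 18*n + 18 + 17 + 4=-10*n^2 + 59*n + 39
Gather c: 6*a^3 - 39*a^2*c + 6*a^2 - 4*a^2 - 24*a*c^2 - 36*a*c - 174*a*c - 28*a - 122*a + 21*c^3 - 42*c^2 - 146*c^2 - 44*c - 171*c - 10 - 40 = 6*a^3 + 2*a^2 - 150*a + 21*c^3 + c^2*(-24*a - 188) + c*(-39*a^2 - 210*a - 215) - 50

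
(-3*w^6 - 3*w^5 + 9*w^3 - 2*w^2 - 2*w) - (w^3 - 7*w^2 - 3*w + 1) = -3*w^6 - 3*w^5 + 8*w^3 + 5*w^2 + w - 1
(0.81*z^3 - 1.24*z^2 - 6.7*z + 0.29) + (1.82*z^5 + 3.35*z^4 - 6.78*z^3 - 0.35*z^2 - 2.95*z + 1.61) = 1.82*z^5 + 3.35*z^4 - 5.97*z^3 - 1.59*z^2 - 9.65*z + 1.9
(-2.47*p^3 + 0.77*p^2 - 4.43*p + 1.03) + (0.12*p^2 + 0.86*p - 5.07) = -2.47*p^3 + 0.89*p^2 - 3.57*p - 4.04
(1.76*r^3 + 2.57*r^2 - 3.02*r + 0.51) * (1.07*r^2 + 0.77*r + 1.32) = 1.8832*r^5 + 4.1051*r^4 + 1.0707*r^3 + 1.6127*r^2 - 3.5937*r + 0.6732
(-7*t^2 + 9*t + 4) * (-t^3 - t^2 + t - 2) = 7*t^5 - 2*t^4 - 20*t^3 + 19*t^2 - 14*t - 8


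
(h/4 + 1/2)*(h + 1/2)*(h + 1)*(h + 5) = h^4/4 + 17*h^3/8 + 21*h^2/4 + 37*h/8 + 5/4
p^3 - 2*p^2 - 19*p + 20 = (p - 5)*(p - 1)*(p + 4)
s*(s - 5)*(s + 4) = s^3 - s^2 - 20*s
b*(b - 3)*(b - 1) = b^3 - 4*b^2 + 3*b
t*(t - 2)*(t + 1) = t^3 - t^2 - 2*t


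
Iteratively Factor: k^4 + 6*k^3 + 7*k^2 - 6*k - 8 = (k + 4)*(k^3 + 2*k^2 - k - 2) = (k + 2)*(k + 4)*(k^2 - 1) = (k + 1)*(k + 2)*(k + 4)*(k - 1)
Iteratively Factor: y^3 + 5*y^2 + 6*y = (y + 2)*(y^2 + 3*y) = y*(y + 2)*(y + 3)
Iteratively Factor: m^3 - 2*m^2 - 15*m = (m)*(m^2 - 2*m - 15) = m*(m + 3)*(m - 5)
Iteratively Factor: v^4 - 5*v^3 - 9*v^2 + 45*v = (v - 3)*(v^3 - 2*v^2 - 15*v) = v*(v - 3)*(v^2 - 2*v - 15) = v*(v - 3)*(v + 3)*(v - 5)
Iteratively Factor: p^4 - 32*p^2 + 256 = (p - 4)*(p^3 + 4*p^2 - 16*p - 64) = (p - 4)*(p + 4)*(p^2 - 16) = (p - 4)^2*(p + 4)*(p + 4)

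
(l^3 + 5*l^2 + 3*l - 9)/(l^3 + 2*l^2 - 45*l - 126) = (l^2 + 2*l - 3)/(l^2 - l - 42)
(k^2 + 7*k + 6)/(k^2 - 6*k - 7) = (k + 6)/(k - 7)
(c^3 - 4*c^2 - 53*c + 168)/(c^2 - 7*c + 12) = (c^2 - c - 56)/(c - 4)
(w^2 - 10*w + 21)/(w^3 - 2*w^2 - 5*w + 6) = (w - 7)/(w^2 + w - 2)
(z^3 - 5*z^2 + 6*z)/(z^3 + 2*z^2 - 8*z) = (z - 3)/(z + 4)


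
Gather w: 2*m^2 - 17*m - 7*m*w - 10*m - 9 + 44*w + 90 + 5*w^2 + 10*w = 2*m^2 - 27*m + 5*w^2 + w*(54 - 7*m) + 81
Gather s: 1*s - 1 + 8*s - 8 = 9*s - 9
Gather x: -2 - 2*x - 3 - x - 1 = -3*x - 6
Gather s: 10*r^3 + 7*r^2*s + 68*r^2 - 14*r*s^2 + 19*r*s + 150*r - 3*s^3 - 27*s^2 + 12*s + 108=10*r^3 + 68*r^2 + 150*r - 3*s^3 + s^2*(-14*r - 27) + s*(7*r^2 + 19*r + 12) + 108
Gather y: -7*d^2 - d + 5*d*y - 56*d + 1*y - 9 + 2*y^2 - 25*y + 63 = -7*d^2 - 57*d + 2*y^2 + y*(5*d - 24) + 54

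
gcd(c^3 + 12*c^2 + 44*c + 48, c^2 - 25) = 1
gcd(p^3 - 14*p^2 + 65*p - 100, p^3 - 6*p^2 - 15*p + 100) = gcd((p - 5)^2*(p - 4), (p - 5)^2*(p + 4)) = p^2 - 10*p + 25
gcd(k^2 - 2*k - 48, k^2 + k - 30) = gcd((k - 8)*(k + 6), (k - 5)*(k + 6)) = k + 6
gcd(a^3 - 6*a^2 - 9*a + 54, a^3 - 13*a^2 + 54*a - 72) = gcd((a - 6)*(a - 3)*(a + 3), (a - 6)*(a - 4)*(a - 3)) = a^2 - 9*a + 18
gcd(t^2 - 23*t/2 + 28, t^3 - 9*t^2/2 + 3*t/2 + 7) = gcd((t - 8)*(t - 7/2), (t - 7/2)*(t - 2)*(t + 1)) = t - 7/2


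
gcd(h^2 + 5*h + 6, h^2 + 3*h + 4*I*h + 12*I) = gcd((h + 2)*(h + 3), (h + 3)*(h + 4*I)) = h + 3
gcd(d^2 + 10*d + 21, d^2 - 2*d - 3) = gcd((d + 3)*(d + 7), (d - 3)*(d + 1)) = 1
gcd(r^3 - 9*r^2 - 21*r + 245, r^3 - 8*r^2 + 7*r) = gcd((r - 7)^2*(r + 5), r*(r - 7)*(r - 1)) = r - 7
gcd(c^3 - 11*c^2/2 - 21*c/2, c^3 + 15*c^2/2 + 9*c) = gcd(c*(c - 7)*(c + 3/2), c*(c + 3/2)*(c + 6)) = c^2 + 3*c/2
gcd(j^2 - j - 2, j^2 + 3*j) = 1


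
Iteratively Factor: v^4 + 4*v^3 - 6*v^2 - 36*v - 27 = (v + 3)*(v^3 + v^2 - 9*v - 9) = (v + 3)^2*(v^2 - 2*v - 3) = (v + 1)*(v + 3)^2*(v - 3)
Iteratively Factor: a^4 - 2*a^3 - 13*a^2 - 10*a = (a + 1)*(a^3 - 3*a^2 - 10*a) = a*(a + 1)*(a^2 - 3*a - 10) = a*(a + 1)*(a + 2)*(a - 5)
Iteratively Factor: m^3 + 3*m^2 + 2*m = (m + 2)*(m^2 + m) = (m + 1)*(m + 2)*(m)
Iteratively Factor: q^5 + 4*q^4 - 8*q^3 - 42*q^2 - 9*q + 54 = (q + 2)*(q^4 + 2*q^3 - 12*q^2 - 18*q + 27) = (q - 3)*(q + 2)*(q^3 + 5*q^2 + 3*q - 9) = (q - 3)*(q + 2)*(q + 3)*(q^2 + 2*q - 3) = (q - 3)*(q - 1)*(q + 2)*(q + 3)*(q + 3)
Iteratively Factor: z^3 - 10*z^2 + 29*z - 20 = (z - 5)*(z^2 - 5*z + 4) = (z - 5)*(z - 4)*(z - 1)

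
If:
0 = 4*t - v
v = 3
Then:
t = 3/4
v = 3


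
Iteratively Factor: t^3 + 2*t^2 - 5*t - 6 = (t + 1)*(t^2 + t - 6) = (t - 2)*(t + 1)*(t + 3)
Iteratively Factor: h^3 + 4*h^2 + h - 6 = (h + 2)*(h^2 + 2*h - 3) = (h - 1)*(h + 2)*(h + 3)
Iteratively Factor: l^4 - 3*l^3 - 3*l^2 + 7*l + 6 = (l - 3)*(l^3 - 3*l - 2) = (l - 3)*(l + 1)*(l^2 - l - 2) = (l - 3)*(l + 1)^2*(l - 2)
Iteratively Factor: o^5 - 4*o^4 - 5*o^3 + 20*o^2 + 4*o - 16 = (o + 2)*(o^4 - 6*o^3 + 7*o^2 + 6*o - 8) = (o + 1)*(o + 2)*(o^3 - 7*o^2 + 14*o - 8) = (o - 1)*(o + 1)*(o + 2)*(o^2 - 6*o + 8) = (o - 4)*(o - 1)*(o + 1)*(o + 2)*(o - 2)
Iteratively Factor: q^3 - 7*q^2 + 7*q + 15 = (q - 3)*(q^2 - 4*q - 5) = (q - 5)*(q - 3)*(q + 1)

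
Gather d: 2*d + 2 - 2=2*d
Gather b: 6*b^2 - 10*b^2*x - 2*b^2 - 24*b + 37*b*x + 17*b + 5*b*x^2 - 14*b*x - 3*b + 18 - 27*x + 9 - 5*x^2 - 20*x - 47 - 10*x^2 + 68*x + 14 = b^2*(4 - 10*x) + b*(5*x^2 + 23*x - 10) - 15*x^2 + 21*x - 6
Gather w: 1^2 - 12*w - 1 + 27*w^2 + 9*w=27*w^2 - 3*w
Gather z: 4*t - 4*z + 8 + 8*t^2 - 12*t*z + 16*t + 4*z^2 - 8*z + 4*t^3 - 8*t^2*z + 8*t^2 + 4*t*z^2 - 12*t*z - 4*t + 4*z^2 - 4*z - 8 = 4*t^3 + 16*t^2 + 16*t + z^2*(4*t + 8) + z*(-8*t^2 - 24*t - 16)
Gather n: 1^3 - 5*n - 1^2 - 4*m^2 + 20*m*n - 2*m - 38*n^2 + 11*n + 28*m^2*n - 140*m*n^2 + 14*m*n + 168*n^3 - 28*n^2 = -4*m^2 - 2*m + 168*n^3 + n^2*(-140*m - 66) + n*(28*m^2 + 34*m + 6)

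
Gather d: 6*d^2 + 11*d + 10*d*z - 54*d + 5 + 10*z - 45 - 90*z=6*d^2 + d*(10*z - 43) - 80*z - 40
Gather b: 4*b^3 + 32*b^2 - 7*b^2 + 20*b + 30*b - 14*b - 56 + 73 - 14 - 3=4*b^3 + 25*b^2 + 36*b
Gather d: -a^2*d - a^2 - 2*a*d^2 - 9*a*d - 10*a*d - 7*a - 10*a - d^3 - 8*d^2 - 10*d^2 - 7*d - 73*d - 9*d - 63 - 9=-a^2 - 17*a - d^3 + d^2*(-2*a - 18) + d*(-a^2 - 19*a - 89) - 72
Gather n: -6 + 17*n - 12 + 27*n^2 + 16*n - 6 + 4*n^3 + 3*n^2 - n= 4*n^3 + 30*n^2 + 32*n - 24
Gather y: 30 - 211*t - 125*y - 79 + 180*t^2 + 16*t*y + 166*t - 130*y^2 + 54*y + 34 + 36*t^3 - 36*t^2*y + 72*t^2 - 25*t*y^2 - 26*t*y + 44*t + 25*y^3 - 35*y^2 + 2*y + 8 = 36*t^3 + 252*t^2 - t + 25*y^3 + y^2*(-25*t - 165) + y*(-36*t^2 - 10*t - 69) - 7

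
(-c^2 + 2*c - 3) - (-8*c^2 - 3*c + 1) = 7*c^2 + 5*c - 4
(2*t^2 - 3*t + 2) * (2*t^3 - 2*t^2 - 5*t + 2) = 4*t^5 - 10*t^4 + 15*t^2 - 16*t + 4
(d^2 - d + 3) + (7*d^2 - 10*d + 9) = 8*d^2 - 11*d + 12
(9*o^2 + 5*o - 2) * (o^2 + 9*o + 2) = 9*o^4 + 86*o^3 + 61*o^2 - 8*o - 4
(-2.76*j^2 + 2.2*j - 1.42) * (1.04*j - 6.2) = -2.8704*j^3 + 19.4*j^2 - 15.1168*j + 8.804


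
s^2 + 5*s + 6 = (s + 2)*(s + 3)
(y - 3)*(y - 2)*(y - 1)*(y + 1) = y^4 - 5*y^3 + 5*y^2 + 5*y - 6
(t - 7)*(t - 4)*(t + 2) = t^3 - 9*t^2 + 6*t + 56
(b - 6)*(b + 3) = b^2 - 3*b - 18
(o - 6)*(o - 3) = o^2 - 9*o + 18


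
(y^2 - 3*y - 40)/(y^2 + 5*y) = (y - 8)/y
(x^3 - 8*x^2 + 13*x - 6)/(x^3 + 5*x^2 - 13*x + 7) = (x - 6)/(x + 7)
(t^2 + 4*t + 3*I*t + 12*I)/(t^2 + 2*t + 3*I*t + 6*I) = (t + 4)/(t + 2)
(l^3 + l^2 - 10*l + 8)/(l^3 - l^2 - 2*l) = (l^2 + 3*l - 4)/(l*(l + 1))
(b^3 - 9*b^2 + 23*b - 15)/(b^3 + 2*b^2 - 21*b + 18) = (b - 5)/(b + 6)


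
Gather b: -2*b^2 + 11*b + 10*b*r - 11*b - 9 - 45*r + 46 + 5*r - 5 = -2*b^2 + 10*b*r - 40*r + 32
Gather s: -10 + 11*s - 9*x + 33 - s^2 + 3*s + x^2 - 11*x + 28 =-s^2 + 14*s + x^2 - 20*x + 51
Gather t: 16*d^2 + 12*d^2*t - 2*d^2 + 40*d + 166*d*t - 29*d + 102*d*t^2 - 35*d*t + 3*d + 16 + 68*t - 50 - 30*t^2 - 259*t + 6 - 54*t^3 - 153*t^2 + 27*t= 14*d^2 + 14*d - 54*t^3 + t^2*(102*d - 183) + t*(12*d^2 + 131*d - 164) - 28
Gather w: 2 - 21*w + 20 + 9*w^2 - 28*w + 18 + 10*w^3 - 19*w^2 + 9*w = 10*w^3 - 10*w^2 - 40*w + 40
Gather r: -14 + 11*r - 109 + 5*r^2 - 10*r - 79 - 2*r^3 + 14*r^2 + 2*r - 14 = -2*r^3 + 19*r^2 + 3*r - 216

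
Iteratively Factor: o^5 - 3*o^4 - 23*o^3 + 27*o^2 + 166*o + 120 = (o + 2)*(o^4 - 5*o^3 - 13*o^2 + 53*o + 60) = (o - 5)*(o + 2)*(o^3 - 13*o - 12) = (o - 5)*(o + 2)*(o + 3)*(o^2 - 3*o - 4) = (o - 5)*(o + 1)*(o + 2)*(o + 3)*(o - 4)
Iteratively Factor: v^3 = (v)*(v^2) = v^2*(v)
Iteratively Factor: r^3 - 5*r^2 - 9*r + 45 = (r - 3)*(r^2 - 2*r - 15) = (r - 5)*(r - 3)*(r + 3)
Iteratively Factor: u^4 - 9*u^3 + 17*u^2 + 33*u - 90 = (u - 3)*(u^3 - 6*u^2 - u + 30) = (u - 3)*(u + 2)*(u^2 - 8*u + 15) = (u - 5)*(u - 3)*(u + 2)*(u - 3)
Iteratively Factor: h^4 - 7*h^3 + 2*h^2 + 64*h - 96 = (h - 4)*(h^3 - 3*h^2 - 10*h + 24) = (h - 4)*(h - 2)*(h^2 - h - 12) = (h - 4)^2*(h - 2)*(h + 3)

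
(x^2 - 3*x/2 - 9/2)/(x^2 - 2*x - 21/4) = 2*(x - 3)/(2*x - 7)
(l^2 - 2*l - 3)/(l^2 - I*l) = (l^2 - 2*l - 3)/(l*(l - I))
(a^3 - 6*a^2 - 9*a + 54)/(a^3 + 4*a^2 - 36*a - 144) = (a^2 - 9)/(a^2 + 10*a + 24)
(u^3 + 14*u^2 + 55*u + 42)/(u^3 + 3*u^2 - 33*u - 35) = (u + 6)/(u - 5)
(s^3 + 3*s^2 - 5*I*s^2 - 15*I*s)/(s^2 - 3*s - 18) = s*(s - 5*I)/(s - 6)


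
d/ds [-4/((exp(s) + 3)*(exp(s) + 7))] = 8*(exp(s) + 5)*exp(s)/((exp(s) + 3)^2*(exp(s) + 7)^2)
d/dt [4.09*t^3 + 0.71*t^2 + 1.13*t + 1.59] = 12.27*t^2 + 1.42*t + 1.13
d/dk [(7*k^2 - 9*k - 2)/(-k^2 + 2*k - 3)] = (5*k^2 - 46*k + 31)/(k^4 - 4*k^3 + 10*k^2 - 12*k + 9)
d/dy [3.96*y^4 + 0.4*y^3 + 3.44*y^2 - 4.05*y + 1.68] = 15.84*y^3 + 1.2*y^2 + 6.88*y - 4.05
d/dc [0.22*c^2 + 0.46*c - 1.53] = 0.44*c + 0.46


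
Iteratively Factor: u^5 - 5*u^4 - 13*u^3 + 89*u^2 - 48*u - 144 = (u + 1)*(u^4 - 6*u^3 - 7*u^2 + 96*u - 144) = (u + 1)*(u + 4)*(u^3 - 10*u^2 + 33*u - 36) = (u - 3)*(u + 1)*(u + 4)*(u^2 - 7*u + 12) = (u - 3)^2*(u + 1)*(u + 4)*(u - 4)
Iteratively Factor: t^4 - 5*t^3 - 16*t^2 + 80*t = (t - 4)*(t^3 - t^2 - 20*t) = (t - 5)*(t - 4)*(t^2 + 4*t) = t*(t - 5)*(t - 4)*(t + 4)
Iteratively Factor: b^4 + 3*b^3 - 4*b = (b)*(b^3 + 3*b^2 - 4) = b*(b + 2)*(b^2 + b - 2) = b*(b + 2)^2*(b - 1)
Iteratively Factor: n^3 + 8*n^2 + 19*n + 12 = (n + 1)*(n^2 + 7*n + 12) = (n + 1)*(n + 3)*(n + 4)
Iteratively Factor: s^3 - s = (s)*(s^2 - 1) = s*(s - 1)*(s + 1)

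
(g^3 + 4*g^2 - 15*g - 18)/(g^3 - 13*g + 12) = (g^2 + 7*g + 6)/(g^2 + 3*g - 4)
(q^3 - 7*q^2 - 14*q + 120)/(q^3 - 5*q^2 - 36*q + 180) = (q + 4)/(q + 6)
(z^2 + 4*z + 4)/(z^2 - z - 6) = (z + 2)/(z - 3)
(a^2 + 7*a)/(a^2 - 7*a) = (a + 7)/(a - 7)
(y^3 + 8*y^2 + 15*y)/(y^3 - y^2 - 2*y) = (y^2 + 8*y + 15)/(y^2 - y - 2)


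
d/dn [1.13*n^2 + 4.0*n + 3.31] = 2.26*n + 4.0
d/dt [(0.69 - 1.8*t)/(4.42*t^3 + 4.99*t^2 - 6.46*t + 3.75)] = (15.912*t^3 - 0.167399999999999*t^2 - 6.8862*t - 2.2926)/(19.5364*t^6 + 44.1116*t^5 - 32.2063*t^4 - 31.3208*t^3 + 79.1566*t^2 - 48.45*t + 14.0625)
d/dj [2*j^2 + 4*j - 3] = 4*j + 4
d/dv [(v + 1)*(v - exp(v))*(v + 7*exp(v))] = (1 - exp(v))*(v + 1)*(v + 7*exp(v)) + (v + 1)*(v - exp(v))*(7*exp(v) + 1) + (v - exp(v))*(v + 7*exp(v))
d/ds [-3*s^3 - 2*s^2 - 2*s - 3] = -9*s^2 - 4*s - 2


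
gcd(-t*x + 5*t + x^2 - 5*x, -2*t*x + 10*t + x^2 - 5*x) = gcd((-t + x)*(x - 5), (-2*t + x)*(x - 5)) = x - 5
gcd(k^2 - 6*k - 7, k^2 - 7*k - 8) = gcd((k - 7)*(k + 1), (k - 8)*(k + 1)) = k + 1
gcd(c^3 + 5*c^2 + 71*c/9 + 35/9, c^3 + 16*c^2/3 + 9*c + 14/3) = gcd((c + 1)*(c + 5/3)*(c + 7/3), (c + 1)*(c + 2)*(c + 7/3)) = c^2 + 10*c/3 + 7/3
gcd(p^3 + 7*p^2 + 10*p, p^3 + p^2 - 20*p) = p^2 + 5*p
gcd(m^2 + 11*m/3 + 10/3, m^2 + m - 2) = m + 2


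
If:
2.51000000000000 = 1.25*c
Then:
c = 2.01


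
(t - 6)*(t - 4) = t^2 - 10*t + 24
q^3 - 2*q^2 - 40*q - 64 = (q - 8)*(q + 2)*(q + 4)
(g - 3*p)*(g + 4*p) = g^2 + g*p - 12*p^2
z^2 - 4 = (z - 2)*(z + 2)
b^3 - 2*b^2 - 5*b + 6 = (b - 3)*(b - 1)*(b + 2)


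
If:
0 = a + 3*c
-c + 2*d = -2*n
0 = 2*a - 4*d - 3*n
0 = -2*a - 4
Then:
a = -2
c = 2/3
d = -5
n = 16/3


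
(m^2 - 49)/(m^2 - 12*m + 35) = (m + 7)/(m - 5)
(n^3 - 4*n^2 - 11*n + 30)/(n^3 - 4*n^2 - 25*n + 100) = (n^2 + n - 6)/(n^2 + n - 20)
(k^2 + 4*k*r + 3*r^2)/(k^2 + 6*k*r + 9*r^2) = (k + r)/(k + 3*r)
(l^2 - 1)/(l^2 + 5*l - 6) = (l + 1)/(l + 6)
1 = 1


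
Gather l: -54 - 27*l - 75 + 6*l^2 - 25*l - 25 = 6*l^2 - 52*l - 154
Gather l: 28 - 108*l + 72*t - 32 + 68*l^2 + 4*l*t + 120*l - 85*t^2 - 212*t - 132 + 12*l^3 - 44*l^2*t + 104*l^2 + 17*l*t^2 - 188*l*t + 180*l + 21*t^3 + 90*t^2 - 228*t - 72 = 12*l^3 + l^2*(172 - 44*t) + l*(17*t^2 - 184*t + 192) + 21*t^3 + 5*t^2 - 368*t - 208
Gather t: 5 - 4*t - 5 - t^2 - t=-t^2 - 5*t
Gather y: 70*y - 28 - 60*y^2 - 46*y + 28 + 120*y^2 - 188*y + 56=60*y^2 - 164*y + 56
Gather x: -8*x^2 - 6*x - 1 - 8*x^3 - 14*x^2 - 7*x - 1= -8*x^3 - 22*x^2 - 13*x - 2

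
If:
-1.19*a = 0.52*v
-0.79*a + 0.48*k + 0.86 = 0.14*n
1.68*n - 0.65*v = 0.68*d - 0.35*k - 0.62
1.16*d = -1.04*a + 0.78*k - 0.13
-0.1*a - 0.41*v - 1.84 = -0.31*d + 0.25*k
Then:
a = 3.54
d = -1.49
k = 2.68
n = -4.67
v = -8.11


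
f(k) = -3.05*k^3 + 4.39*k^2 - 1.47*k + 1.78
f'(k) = -9.15*k^2 + 8.78*k - 1.47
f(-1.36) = 19.57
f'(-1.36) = -30.33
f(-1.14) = 13.68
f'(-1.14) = -23.37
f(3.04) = -47.81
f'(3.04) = -59.34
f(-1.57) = 26.71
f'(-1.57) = -37.81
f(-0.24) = 2.43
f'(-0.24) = -4.10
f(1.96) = -7.20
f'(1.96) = -19.41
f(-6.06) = 850.67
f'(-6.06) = -390.70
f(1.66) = -2.51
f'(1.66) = -12.11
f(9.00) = -1879.31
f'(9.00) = -663.60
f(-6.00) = 827.44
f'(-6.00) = -383.55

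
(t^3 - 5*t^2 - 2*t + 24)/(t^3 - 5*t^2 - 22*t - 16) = (t^2 - 7*t + 12)/(t^2 - 7*t - 8)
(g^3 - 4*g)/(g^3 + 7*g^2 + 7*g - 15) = g*(g^2 - 4)/(g^3 + 7*g^2 + 7*g - 15)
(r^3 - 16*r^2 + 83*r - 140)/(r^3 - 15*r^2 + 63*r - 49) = (r^2 - 9*r + 20)/(r^2 - 8*r + 7)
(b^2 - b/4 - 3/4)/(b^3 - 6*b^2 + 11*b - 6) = (b + 3/4)/(b^2 - 5*b + 6)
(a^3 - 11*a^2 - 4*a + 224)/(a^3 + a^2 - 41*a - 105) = (a^2 - 4*a - 32)/(a^2 + 8*a + 15)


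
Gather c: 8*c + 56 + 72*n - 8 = 8*c + 72*n + 48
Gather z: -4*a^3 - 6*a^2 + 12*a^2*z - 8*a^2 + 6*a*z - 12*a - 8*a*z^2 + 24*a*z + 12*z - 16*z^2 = -4*a^3 - 14*a^2 - 12*a + z^2*(-8*a - 16) + z*(12*a^2 + 30*a + 12)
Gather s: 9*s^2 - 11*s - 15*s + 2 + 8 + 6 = 9*s^2 - 26*s + 16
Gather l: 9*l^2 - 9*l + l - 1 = 9*l^2 - 8*l - 1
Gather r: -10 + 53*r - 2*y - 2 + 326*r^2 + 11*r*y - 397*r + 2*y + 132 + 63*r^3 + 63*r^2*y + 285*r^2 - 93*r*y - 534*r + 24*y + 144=63*r^3 + r^2*(63*y + 611) + r*(-82*y - 878) + 24*y + 264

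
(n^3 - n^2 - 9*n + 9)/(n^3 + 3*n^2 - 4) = (n^2 - 9)/(n^2 + 4*n + 4)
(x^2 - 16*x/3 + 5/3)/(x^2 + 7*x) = (3*x^2 - 16*x + 5)/(3*x*(x + 7))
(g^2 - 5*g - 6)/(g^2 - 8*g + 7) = (g^2 - 5*g - 6)/(g^2 - 8*g + 7)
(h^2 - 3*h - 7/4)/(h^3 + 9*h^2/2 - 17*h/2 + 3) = (4*h^2 - 12*h - 7)/(2*(2*h^3 + 9*h^2 - 17*h + 6))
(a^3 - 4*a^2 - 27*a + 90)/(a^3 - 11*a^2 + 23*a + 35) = (a^3 - 4*a^2 - 27*a + 90)/(a^3 - 11*a^2 + 23*a + 35)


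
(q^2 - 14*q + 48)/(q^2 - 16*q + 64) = (q - 6)/(q - 8)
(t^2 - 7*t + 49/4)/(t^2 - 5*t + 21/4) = (2*t - 7)/(2*t - 3)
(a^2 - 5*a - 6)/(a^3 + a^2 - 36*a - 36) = 1/(a + 6)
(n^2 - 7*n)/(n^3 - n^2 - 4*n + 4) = n*(n - 7)/(n^3 - n^2 - 4*n + 4)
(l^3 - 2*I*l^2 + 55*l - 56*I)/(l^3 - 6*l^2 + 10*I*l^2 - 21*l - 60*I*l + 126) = (l^2 - 9*I*l - 8)/(l^2 + 3*l*(-2 + I) - 18*I)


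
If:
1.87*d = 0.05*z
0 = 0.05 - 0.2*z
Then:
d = 0.01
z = 0.25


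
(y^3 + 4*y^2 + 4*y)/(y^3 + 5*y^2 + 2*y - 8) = y*(y + 2)/(y^2 + 3*y - 4)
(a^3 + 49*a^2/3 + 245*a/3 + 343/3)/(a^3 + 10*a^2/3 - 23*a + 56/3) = (3*a^2 + 28*a + 49)/(3*a^2 - 11*a + 8)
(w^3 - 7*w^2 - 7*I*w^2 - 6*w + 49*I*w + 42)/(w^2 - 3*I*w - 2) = (w^2 - w*(7 + 6*I) + 42*I)/(w - 2*I)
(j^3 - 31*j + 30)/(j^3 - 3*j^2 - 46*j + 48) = (j - 5)/(j - 8)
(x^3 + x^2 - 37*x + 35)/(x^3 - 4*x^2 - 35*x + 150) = (x^2 + 6*x - 7)/(x^2 + x - 30)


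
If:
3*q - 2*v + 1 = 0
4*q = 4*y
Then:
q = y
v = 3*y/2 + 1/2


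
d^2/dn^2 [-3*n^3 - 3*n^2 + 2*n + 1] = -18*n - 6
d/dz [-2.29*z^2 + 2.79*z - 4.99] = 2.79 - 4.58*z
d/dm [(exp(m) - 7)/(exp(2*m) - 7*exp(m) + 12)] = (-(exp(m) - 7)*(2*exp(m) - 7) + exp(2*m) - 7*exp(m) + 12)*exp(m)/(exp(2*m) - 7*exp(m) + 12)^2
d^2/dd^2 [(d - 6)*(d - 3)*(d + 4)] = 6*d - 10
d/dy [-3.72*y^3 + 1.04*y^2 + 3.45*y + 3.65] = -11.16*y^2 + 2.08*y + 3.45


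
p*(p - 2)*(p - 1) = p^3 - 3*p^2 + 2*p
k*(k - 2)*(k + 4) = k^3 + 2*k^2 - 8*k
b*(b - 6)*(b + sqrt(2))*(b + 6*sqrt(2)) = b^4 - 6*b^3 + 7*sqrt(2)*b^3 - 42*sqrt(2)*b^2 + 12*b^2 - 72*b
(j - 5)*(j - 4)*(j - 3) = j^3 - 12*j^2 + 47*j - 60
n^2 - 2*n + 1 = (n - 1)^2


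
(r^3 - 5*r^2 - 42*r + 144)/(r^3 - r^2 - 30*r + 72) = (r - 8)/(r - 4)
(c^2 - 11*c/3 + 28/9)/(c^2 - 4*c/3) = (c - 7/3)/c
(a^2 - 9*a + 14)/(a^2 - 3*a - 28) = (a - 2)/(a + 4)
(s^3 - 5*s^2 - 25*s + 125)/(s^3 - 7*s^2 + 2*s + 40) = (s^2 - 25)/(s^2 - 2*s - 8)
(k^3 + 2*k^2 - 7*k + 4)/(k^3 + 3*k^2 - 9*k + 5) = (k + 4)/(k + 5)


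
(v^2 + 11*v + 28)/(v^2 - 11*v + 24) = (v^2 + 11*v + 28)/(v^2 - 11*v + 24)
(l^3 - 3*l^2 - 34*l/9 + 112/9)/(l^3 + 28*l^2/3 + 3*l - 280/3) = (3*l^2 - l - 14)/(3*(l^2 + 12*l + 35))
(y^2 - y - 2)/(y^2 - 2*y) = (y + 1)/y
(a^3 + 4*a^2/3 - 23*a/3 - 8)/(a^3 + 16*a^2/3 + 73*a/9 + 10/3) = 3*(3*a^2 - 5*a - 8)/(9*a^2 + 21*a + 10)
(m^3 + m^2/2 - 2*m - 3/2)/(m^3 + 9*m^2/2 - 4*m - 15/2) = (m + 1)/(m + 5)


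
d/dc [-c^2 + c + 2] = 1 - 2*c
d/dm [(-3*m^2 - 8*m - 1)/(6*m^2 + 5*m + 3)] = (33*m^2 - 6*m - 19)/(36*m^4 + 60*m^3 + 61*m^2 + 30*m + 9)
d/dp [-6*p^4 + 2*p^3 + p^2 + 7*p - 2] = -24*p^3 + 6*p^2 + 2*p + 7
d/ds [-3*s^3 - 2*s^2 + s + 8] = -9*s^2 - 4*s + 1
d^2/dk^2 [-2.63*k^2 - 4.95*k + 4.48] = -5.26000000000000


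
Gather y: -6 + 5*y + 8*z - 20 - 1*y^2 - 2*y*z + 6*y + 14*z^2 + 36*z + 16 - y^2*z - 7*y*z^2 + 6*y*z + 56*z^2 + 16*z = y^2*(-z - 1) + y*(-7*z^2 + 4*z + 11) + 70*z^2 + 60*z - 10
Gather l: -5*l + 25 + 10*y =-5*l + 10*y + 25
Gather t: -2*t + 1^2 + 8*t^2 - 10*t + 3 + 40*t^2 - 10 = 48*t^2 - 12*t - 6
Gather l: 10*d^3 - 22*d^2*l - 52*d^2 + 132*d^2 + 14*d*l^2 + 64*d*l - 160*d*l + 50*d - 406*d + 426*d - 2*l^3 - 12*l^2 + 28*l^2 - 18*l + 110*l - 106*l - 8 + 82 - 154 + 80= 10*d^3 + 80*d^2 + 70*d - 2*l^3 + l^2*(14*d + 16) + l*(-22*d^2 - 96*d - 14)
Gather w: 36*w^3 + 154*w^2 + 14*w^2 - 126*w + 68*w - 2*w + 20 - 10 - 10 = 36*w^3 + 168*w^2 - 60*w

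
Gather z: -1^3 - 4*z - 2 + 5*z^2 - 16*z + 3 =5*z^2 - 20*z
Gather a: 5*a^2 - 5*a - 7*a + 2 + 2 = 5*a^2 - 12*a + 4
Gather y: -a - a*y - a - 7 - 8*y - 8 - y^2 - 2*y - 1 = -2*a - y^2 + y*(-a - 10) - 16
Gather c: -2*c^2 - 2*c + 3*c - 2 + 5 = -2*c^2 + c + 3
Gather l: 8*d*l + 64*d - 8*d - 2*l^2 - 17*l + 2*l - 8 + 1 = 56*d - 2*l^2 + l*(8*d - 15) - 7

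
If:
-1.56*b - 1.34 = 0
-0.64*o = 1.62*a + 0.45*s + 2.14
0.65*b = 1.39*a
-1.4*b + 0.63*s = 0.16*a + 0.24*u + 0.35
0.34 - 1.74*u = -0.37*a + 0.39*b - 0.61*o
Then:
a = -0.40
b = -0.86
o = -1.27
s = -1.51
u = -0.14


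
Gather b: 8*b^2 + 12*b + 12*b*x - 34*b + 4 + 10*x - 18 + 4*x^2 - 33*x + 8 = 8*b^2 + b*(12*x - 22) + 4*x^2 - 23*x - 6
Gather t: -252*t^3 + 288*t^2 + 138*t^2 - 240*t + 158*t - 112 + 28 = -252*t^3 + 426*t^2 - 82*t - 84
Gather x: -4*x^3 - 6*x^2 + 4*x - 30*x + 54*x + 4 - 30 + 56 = -4*x^3 - 6*x^2 + 28*x + 30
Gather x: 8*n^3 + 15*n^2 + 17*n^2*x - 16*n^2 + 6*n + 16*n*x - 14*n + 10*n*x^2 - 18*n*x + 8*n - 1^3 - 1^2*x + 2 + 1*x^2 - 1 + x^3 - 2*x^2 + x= 8*n^3 - n^2 + x^3 + x^2*(10*n - 1) + x*(17*n^2 - 2*n)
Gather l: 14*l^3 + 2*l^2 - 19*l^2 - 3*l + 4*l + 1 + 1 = 14*l^3 - 17*l^2 + l + 2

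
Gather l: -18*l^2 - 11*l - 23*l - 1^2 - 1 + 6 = -18*l^2 - 34*l + 4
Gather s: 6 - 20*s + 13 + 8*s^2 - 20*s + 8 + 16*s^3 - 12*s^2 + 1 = 16*s^3 - 4*s^2 - 40*s + 28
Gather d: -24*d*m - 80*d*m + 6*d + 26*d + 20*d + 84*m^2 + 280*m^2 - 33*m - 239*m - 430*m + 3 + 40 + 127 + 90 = d*(52 - 104*m) + 364*m^2 - 702*m + 260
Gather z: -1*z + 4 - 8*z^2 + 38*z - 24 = -8*z^2 + 37*z - 20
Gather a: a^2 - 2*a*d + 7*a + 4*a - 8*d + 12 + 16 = a^2 + a*(11 - 2*d) - 8*d + 28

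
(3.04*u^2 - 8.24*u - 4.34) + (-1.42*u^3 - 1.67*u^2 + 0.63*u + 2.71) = -1.42*u^3 + 1.37*u^2 - 7.61*u - 1.63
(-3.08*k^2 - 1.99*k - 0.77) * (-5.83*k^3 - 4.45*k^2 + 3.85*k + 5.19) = 17.9564*k^5 + 25.3077*k^4 + 1.4866*k^3 - 20.2202*k^2 - 13.2926*k - 3.9963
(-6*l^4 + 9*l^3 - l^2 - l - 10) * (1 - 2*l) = 12*l^5 - 24*l^4 + 11*l^3 + l^2 + 19*l - 10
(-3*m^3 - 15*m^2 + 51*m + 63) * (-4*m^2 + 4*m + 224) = 12*m^5 + 48*m^4 - 936*m^3 - 3408*m^2 + 11676*m + 14112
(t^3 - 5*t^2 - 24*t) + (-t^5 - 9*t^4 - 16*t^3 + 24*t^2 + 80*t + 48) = -t^5 - 9*t^4 - 15*t^3 + 19*t^2 + 56*t + 48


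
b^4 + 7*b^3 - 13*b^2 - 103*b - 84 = (b - 4)*(b + 1)*(b + 3)*(b + 7)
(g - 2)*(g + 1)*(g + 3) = g^3 + 2*g^2 - 5*g - 6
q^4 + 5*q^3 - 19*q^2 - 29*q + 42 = (q - 3)*(q - 1)*(q + 2)*(q + 7)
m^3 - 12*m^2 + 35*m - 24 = (m - 8)*(m - 3)*(m - 1)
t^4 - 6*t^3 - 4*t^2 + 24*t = t*(t - 6)*(t - 2)*(t + 2)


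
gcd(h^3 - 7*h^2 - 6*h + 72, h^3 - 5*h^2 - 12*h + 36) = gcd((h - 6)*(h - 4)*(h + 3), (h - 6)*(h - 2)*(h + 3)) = h^2 - 3*h - 18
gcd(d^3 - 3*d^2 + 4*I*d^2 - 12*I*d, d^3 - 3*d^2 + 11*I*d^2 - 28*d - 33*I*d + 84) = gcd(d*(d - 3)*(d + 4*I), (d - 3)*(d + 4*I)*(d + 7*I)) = d^2 + d*(-3 + 4*I) - 12*I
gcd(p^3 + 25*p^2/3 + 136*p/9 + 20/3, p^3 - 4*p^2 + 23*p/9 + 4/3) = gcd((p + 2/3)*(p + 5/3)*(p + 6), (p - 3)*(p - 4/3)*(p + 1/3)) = 1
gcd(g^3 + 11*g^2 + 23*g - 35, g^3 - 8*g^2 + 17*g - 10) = g - 1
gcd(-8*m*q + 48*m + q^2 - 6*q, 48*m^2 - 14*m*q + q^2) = -8*m + q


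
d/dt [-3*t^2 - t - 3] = -6*t - 1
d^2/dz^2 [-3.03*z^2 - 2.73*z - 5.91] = -6.06000000000000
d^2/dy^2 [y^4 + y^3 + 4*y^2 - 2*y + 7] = 12*y^2 + 6*y + 8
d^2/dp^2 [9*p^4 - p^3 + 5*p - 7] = 6*p*(18*p - 1)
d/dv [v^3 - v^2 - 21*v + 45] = 3*v^2 - 2*v - 21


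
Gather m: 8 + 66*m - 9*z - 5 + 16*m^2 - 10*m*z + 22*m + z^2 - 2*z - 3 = 16*m^2 + m*(88 - 10*z) + z^2 - 11*z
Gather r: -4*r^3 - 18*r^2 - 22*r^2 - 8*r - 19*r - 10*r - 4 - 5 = -4*r^3 - 40*r^2 - 37*r - 9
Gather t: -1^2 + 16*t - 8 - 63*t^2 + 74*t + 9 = -63*t^2 + 90*t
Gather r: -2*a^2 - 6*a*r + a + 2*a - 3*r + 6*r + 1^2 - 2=-2*a^2 + 3*a + r*(3 - 6*a) - 1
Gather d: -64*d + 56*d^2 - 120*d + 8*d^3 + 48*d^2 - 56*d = 8*d^3 + 104*d^2 - 240*d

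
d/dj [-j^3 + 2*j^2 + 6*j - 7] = -3*j^2 + 4*j + 6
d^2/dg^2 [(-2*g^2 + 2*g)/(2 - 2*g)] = 0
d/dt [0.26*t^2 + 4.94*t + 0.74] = 0.52*t + 4.94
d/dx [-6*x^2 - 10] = -12*x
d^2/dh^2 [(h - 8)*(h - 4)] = 2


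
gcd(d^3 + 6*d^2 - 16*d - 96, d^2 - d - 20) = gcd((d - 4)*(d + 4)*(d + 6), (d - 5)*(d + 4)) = d + 4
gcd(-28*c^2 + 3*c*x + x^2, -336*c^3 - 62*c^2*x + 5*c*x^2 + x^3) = 7*c + x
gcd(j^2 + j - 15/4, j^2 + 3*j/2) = 1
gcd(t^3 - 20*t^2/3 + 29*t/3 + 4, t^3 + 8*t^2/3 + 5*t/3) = 1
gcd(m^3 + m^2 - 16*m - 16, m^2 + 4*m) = m + 4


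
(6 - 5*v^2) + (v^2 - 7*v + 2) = -4*v^2 - 7*v + 8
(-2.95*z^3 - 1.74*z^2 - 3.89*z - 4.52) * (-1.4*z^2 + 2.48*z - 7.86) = 4.13*z^5 - 4.88*z^4 + 24.3178*z^3 + 10.3572*z^2 + 19.3658*z + 35.5272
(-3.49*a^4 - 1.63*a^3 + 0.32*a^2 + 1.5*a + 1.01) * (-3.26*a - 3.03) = 11.3774*a^5 + 15.8885*a^4 + 3.8957*a^3 - 5.8596*a^2 - 7.8376*a - 3.0603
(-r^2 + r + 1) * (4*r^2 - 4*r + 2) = -4*r^4 + 8*r^3 - 2*r^2 - 2*r + 2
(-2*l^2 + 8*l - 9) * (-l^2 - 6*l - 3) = 2*l^4 + 4*l^3 - 33*l^2 + 30*l + 27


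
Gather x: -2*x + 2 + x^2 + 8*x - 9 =x^2 + 6*x - 7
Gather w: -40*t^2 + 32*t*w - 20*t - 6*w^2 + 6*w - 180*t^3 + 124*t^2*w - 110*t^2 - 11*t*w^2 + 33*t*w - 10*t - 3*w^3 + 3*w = -180*t^3 - 150*t^2 - 30*t - 3*w^3 + w^2*(-11*t - 6) + w*(124*t^2 + 65*t + 9)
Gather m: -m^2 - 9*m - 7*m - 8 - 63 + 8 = -m^2 - 16*m - 63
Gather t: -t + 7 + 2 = 9 - t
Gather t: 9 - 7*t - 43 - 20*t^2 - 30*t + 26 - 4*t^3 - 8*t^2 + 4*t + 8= -4*t^3 - 28*t^2 - 33*t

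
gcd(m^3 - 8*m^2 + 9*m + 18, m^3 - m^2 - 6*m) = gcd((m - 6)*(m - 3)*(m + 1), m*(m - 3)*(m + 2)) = m - 3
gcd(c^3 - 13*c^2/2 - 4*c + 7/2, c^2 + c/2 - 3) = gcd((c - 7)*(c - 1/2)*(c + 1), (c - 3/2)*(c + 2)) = 1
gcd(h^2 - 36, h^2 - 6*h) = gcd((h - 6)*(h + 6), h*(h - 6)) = h - 6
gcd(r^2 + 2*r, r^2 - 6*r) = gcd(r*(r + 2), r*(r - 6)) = r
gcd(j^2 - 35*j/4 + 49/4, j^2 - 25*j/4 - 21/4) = j - 7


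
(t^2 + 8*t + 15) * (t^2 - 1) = t^4 + 8*t^3 + 14*t^2 - 8*t - 15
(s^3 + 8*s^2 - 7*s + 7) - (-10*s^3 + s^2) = 11*s^3 + 7*s^2 - 7*s + 7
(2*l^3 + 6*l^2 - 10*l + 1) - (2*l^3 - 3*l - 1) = 6*l^2 - 7*l + 2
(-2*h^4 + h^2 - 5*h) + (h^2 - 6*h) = -2*h^4 + 2*h^2 - 11*h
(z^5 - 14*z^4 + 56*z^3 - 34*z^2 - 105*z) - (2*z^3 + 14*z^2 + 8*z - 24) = z^5 - 14*z^4 + 54*z^3 - 48*z^2 - 113*z + 24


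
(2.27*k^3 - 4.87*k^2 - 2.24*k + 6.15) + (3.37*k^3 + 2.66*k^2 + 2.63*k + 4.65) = 5.64*k^3 - 2.21*k^2 + 0.39*k + 10.8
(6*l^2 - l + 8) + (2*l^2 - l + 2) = 8*l^2 - 2*l + 10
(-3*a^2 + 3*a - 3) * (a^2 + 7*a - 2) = -3*a^4 - 18*a^3 + 24*a^2 - 27*a + 6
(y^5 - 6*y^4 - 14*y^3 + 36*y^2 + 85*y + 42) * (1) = y^5 - 6*y^4 - 14*y^3 + 36*y^2 + 85*y + 42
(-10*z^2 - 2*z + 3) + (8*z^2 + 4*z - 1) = -2*z^2 + 2*z + 2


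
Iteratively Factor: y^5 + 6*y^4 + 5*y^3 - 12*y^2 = (y - 1)*(y^4 + 7*y^3 + 12*y^2) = (y - 1)*(y + 4)*(y^3 + 3*y^2) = y*(y - 1)*(y + 4)*(y^2 + 3*y) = y*(y - 1)*(y + 3)*(y + 4)*(y)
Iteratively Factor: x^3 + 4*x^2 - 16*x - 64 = (x + 4)*(x^2 - 16) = (x - 4)*(x + 4)*(x + 4)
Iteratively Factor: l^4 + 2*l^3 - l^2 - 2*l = (l + 2)*(l^3 - l) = (l - 1)*(l + 2)*(l^2 + l) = l*(l - 1)*(l + 2)*(l + 1)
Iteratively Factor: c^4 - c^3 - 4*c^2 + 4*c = (c - 2)*(c^3 + c^2 - 2*c) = c*(c - 2)*(c^2 + c - 2) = c*(c - 2)*(c - 1)*(c + 2)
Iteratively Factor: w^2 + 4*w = (w)*(w + 4)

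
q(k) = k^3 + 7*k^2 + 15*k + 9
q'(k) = 3*k^2 + 14*k + 15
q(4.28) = 279.83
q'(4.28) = 129.88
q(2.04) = 77.22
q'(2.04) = 56.04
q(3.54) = 194.18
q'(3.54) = 102.15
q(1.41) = 46.87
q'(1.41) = 40.70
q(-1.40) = -1.02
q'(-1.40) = 1.28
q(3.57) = 197.26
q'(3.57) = 103.21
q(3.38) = 178.29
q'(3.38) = 96.59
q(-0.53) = 2.87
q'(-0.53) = 8.42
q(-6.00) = -45.00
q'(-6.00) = 39.00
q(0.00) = 9.00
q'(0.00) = 15.00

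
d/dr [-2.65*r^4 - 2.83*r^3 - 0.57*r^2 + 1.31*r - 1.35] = -10.6*r^3 - 8.49*r^2 - 1.14*r + 1.31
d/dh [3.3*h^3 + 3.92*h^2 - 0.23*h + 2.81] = 9.9*h^2 + 7.84*h - 0.23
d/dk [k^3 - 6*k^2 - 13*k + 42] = 3*k^2 - 12*k - 13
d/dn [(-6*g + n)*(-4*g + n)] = -10*g + 2*n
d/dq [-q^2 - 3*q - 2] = -2*q - 3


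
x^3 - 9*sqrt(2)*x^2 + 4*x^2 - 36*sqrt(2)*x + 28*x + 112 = (x + 4)*(x - 7*sqrt(2))*(x - 2*sqrt(2))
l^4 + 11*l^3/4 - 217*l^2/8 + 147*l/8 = l*(l - 7/2)*(l - 3/4)*(l + 7)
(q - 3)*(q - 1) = q^2 - 4*q + 3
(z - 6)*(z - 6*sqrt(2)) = z^2 - 6*sqrt(2)*z - 6*z + 36*sqrt(2)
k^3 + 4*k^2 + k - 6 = (k - 1)*(k + 2)*(k + 3)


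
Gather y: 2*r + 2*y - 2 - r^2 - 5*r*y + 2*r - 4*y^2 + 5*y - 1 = -r^2 + 4*r - 4*y^2 + y*(7 - 5*r) - 3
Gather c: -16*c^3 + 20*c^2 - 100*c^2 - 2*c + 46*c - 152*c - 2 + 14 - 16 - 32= -16*c^3 - 80*c^2 - 108*c - 36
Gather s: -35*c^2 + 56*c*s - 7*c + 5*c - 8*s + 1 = -35*c^2 - 2*c + s*(56*c - 8) + 1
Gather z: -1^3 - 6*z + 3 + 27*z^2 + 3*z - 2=27*z^2 - 3*z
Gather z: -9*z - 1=-9*z - 1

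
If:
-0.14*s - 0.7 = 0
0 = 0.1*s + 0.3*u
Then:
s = -5.00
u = 1.67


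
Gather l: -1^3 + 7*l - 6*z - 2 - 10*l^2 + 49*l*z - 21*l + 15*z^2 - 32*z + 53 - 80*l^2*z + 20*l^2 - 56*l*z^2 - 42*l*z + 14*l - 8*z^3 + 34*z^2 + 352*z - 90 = l^2*(10 - 80*z) + l*(-56*z^2 + 7*z) - 8*z^3 + 49*z^2 + 314*z - 40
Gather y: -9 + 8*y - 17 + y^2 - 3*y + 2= y^2 + 5*y - 24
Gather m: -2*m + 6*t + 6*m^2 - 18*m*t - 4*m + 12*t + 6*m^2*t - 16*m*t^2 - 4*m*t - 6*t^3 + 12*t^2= m^2*(6*t + 6) + m*(-16*t^2 - 22*t - 6) - 6*t^3 + 12*t^2 + 18*t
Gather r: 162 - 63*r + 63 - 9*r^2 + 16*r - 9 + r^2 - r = -8*r^2 - 48*r + 216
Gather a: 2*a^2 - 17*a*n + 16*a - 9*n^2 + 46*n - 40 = 2*a^2 + a*(16 - 17*n) - 9*n^2 + 46*n - 40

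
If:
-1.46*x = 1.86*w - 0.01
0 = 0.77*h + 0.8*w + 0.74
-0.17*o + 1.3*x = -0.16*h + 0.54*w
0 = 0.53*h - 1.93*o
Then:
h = -0.92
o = -0.25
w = -0.04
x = 0.06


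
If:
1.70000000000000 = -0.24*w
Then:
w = -7.08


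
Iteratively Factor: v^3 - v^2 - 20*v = (v + 4)*(v^2 - 5*v) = v*(v + 4)*(v - 5)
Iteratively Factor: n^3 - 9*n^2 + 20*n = (n - 4)*(n^2 - 5*n) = (n - 5)*(n - 4)*(n)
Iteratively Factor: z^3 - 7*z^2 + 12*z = (z - 4)*(z^2 - 3*z) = z*(z - 4)*(z - 3)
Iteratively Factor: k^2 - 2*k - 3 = (k - 3)*(k + 1)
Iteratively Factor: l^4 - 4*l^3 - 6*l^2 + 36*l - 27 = (l - 3)*(l^3 - l^2 - 9*l + 9) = (l - 3)^2*(l^2 + 2*l - 3) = (l - 3)^2*(l - 1)*(l + 3)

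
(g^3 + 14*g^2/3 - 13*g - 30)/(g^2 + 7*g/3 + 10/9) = 3*(g^2 + 3*g - 18)/(3*g + 2)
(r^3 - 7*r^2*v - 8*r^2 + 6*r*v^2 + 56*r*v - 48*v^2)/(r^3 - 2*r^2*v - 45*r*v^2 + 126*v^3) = (r^2 - r*v - 8*r + 8*v)/(r^2 + 4*r*v - 21*v^2)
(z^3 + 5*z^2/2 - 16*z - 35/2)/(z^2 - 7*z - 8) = (2*z^2 + 3*z - 35)/(2*(z - 8))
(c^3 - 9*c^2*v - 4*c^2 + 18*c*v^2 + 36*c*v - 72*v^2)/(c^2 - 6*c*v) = c - 3*v - 4 + 12*v/c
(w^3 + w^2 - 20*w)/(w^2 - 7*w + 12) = w*(w + 5)/(w - 3)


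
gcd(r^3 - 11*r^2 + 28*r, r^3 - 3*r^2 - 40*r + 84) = r - 7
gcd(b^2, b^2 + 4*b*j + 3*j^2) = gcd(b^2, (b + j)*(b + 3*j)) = 1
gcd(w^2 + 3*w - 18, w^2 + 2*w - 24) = w + 6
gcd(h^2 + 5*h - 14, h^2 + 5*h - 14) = h^2 + 5*h - 14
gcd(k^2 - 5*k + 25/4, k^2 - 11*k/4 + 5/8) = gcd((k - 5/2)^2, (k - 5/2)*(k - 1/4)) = k - 5/2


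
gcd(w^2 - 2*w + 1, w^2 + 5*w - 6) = w - 1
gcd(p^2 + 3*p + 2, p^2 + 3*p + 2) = p^2 + 3*p + 2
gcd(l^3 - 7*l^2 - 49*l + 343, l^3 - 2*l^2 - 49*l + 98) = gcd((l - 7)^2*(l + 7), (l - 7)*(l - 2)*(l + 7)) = l^2 - 49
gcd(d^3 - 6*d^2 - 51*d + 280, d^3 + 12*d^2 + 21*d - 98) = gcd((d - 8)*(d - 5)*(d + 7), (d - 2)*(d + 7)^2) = d + 7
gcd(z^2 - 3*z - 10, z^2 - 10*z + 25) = z - 5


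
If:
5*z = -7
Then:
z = -7/5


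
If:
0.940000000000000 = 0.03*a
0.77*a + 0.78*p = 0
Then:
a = 31.33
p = -30.93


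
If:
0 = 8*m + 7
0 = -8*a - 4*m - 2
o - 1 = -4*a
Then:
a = 3/16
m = -7/8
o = 1/4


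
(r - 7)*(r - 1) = r^2 - 8*r + 7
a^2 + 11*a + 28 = (a + 4)*(a + 7)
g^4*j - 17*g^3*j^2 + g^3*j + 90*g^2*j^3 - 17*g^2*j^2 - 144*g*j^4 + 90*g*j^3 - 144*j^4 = (g - 8*j)*(g - 6*j)*(g - 3*j)*(g*j + j)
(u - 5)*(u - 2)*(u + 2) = u^3 - 5*u^2 - 4*u + 20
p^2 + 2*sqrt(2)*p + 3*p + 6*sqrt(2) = (p + 3)*(p + 2*sqrt(2))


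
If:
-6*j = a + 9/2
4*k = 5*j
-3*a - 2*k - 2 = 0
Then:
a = -3/62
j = -23/31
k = -115/124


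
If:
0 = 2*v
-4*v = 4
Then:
No Solution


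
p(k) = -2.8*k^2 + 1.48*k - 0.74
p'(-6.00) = 35.08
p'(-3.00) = 18.28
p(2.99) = -21.35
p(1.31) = -3.61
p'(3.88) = -20.25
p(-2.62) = -23.84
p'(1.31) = -5.86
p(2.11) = -10.08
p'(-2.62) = 16.15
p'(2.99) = -15.26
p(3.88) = -37.15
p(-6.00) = -110.42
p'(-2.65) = 16.32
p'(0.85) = -3.28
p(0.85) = -1.50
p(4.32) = -46.60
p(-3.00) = -30.38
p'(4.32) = -22.71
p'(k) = 1.48 - 5.6*k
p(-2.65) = -24.32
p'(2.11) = -10.34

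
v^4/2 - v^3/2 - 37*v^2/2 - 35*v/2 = v*(v/2 + 1/2)*(v - 7)*(v + 5)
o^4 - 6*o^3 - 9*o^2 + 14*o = o*(o - 7)*(o - 1)*(o + 2)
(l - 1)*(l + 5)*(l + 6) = l^3 + 10*l^2 + 19*l - 30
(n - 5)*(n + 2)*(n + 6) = n^3 + 3*n^2 - 28*n - 60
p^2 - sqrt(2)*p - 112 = (p - 8*sqrt(2))*(p + 7*sqrt(2))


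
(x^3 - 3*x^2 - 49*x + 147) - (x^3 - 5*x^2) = 2*x^2 - 49*x + 147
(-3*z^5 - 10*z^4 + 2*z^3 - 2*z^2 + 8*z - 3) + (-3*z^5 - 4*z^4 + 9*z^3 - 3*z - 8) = -6*z^5 - 14*z^4 + 11*z^3 - 2*z^2 + 5*z - 11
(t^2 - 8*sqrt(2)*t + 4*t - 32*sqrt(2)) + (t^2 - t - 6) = 2*t^2 - 8*sqrt(2)*t + 3*t - 32*sqrt(2) - 6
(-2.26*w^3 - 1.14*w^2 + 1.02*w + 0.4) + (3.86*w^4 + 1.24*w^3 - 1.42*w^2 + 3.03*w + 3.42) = 3.86*w^4 - 1.02*w^3 - 2.56*w^2 + 4.05*w + 3.82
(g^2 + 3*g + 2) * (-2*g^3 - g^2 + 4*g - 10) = -2*g^5 - 7*g^4 - 3*g^3 - 22*g - 20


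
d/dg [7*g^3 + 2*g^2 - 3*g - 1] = 21*g^2 + 4*g - 3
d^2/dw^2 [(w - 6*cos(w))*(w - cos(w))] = 7*w*cos(w) + 24*sin(w)^2 + 14*sin(w) - 10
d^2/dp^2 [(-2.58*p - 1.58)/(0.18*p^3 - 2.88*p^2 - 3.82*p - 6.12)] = (-0.501552*p^5 + 7.41052800000001*p^4 - 33.241968*p^3 - 106.218*p^2 + 158.105952*p + 130.217456)/(0.005832*p^9 - 0.279936*p^8 + 4.107672*p^7 - 12.601008*p^6 - 68.13828*p^5 - 253.114848*p^4 - 439.496344*p^3 - 591.52248*p^2 - 429.227424*p - 229.220928)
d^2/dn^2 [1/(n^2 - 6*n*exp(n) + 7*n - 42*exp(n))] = 2*((3*n*exp(n) + 27*exp(n) - 1)*(n^2 - 6*n*exp(n) + 7*n - 42*exp(n)) + (6*n*exp(n) - 2*n + 48*exp(n) - 7)^2)/(n^2 - 6*n*exp(n) + 7*n - 42*exp(n))^3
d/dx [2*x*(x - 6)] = 4*x - 12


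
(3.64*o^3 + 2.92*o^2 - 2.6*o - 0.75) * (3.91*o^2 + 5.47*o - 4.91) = 14.2324*o^5 + 31.328*o^4 - 12.066*o^3 - 31.4917*o^2 + 8.6635*o + 3.6825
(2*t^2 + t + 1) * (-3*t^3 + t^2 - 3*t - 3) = -6*t^5 - t^4 - 8*t^3 - 8*t^2 - 6*t - 3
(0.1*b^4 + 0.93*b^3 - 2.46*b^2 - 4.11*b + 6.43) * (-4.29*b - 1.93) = -0.429*b^5 - 4.1827*b^4 + 8.7585*b^3 + 22.3797*b^2 - 19.6524*b - 12.4099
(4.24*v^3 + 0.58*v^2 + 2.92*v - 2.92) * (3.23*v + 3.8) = 13.6952*v^4 + 17.9854*v^3 + 11.6356*v^2 + 1.6644*v - 11.096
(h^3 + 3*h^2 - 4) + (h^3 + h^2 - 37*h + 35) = 2*h^3 + 4*h^2 - 37*h + 31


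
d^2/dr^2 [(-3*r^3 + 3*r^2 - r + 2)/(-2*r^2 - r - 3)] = 2*(-5*r^3 + 57*r^2 + 51*r - 20)/(8*r^6 + 12*r^5 + 42*r^4 + 37*r^3 + 63*r^2 + 27*r + 27)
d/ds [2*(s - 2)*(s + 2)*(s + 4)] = 6*s^2 + 16*s - 8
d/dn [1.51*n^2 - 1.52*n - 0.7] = 3.02*n - 1.52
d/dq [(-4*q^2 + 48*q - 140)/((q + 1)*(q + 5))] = 24*(-3*q^2 + 10*q + 45)/(q^4 + 12*q^3 + 46*q^2 + 60*q + 25)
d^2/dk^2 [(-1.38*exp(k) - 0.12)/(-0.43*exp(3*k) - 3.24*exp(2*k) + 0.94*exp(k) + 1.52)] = (1.020648*exp(6*k) + 5.96754000000001*exp(5*k) + 18.556896*exp(4*k) + 20.870352*exp(3*k) + 40.386816*exp(2*k) + 0.498192000000001*exp(k) + 3.016896)*exp(k)/(0.079507*exp(9*k) + 1.797228*exp(8*k) + 13.020486*exp(7*k) + 25.311432*exp(6*k) - 41.169372*exp(5*k) - 35.59416*exp(4*k) + 29.925704*exp(3*k) + 18.427872*exp(2*k) - 6.515328*exp(k) - 3.511808)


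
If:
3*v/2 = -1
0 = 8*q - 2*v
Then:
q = -1/6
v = -2/3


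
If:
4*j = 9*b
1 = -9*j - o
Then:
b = -4*o/81 - 4/81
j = -o/9 - 1/9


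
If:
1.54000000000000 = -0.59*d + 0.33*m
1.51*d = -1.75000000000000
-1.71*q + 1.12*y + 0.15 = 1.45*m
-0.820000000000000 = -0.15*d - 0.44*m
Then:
No Solution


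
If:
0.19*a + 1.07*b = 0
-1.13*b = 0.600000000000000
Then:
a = 2.99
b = -0.53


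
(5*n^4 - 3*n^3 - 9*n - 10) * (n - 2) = 5*n^5 - 13*n^4 + 6*n^3 - 9*n^2 + 8*n + 20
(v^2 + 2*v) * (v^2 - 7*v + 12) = v^4 - 5*v^3 - 2*v^2 + 24*v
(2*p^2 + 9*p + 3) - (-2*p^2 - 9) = 4*p^2 + 9*p + 12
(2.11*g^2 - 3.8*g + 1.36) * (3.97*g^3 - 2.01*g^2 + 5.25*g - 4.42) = 8.3767*g^5 - 19.3271*g^4 + 24.1147*g^3 - 32.0098*g^2 + 23.936*g - 6.0112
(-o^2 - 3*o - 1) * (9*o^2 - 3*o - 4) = -9*o^4 - 24*o^3 + 4*o^2 + 15*o + 4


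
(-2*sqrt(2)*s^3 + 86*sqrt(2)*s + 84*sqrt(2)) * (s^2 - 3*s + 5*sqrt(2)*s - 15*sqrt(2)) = -2*sqrt(2)*s^5 - 20*s^4 + 6*sqrt(2)*s^4 + 60*s^3 + 86*sqrt(2)*s^3 - 174*sqrt(2)*s^2 + 860*s^2 - 1740*s - 252*sqrt(2)*s - 2520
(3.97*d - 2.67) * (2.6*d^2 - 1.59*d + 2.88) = 10.322*d^3 - 13.2543*d^2 + 15.6789*d - 7.6896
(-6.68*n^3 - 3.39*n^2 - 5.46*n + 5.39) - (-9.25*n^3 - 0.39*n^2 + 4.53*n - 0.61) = 2.57*n^3 - 3.0*n^2 - 9.99*n + 6.0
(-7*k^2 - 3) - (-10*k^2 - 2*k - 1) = 3*k^2 + 2*k - 2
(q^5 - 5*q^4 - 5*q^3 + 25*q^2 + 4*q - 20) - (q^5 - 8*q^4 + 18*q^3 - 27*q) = 3*q^4 - 23*q^3 + 25*q^2 + 31*q - 20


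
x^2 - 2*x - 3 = (x - 3)*(x + 1)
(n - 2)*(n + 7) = n^2 + 5*n - 14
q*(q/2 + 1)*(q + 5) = q^3/2 + 7*q^2/2 + 5*q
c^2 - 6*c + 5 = (c - 5)*(c - 1)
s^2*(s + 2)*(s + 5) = s^4 + 7*s^3 + 10*s^2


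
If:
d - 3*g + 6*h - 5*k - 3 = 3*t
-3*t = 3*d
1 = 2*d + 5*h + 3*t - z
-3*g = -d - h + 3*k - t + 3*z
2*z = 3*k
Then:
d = 2/5 - 8*z/15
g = 7/75 - 368*z/225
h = 7*z/75 + 7/25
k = 2*z/3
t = 8*z/15 - 2/5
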